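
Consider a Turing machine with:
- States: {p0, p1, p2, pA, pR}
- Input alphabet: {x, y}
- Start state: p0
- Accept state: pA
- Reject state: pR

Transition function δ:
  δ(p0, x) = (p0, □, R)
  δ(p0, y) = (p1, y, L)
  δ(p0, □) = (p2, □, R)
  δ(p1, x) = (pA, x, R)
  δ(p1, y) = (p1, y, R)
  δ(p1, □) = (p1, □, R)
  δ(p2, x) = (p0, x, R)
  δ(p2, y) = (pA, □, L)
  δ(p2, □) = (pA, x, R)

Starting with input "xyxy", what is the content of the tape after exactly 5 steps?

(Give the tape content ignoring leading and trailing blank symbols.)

Execution trace:
Initial: [p0]xyxy
Step 1: δ(p0, x) = (p0, □, R) → □[p0]yxy
Step 2: δ(p0, y) = (p1, y, L) → [p1]□yxy
Step 3: δ(p1, □) = (p1, □, R) → □[p1]yxy
Step 4: δ(p1, y) = (p1, y, R) → □y[p1]xy
Step 5: δ(p1, x) = (pA, x, R) → □yx[pA]y

The machine reaches the accept state pA and halts.

After 5 steps, the tape (ignoring leading/trailing blanks) is: yxy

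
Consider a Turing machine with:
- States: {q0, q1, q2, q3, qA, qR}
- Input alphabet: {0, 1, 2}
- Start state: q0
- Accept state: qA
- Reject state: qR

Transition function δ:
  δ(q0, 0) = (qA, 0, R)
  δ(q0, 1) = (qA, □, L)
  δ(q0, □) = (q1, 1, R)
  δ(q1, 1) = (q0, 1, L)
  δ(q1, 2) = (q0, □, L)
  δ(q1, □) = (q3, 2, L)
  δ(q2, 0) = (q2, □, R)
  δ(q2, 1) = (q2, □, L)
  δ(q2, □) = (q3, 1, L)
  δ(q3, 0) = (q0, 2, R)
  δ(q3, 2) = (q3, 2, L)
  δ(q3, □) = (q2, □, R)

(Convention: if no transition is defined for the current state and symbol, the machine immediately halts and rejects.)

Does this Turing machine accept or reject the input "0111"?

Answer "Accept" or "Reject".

Execution trace:
Initial: [q0]0111
Step 1: δ(q0, 0) = (qA, 0, R) → 0[qA]111

The machine reaches the accept state qA and halts.

Answer: Accept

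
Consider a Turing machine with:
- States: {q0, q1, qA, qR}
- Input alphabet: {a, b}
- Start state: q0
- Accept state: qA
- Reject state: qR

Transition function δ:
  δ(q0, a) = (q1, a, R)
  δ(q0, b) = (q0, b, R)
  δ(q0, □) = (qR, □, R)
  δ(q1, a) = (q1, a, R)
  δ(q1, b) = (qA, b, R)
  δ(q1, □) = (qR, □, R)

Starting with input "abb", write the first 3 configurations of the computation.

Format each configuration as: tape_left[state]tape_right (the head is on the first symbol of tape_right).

Transitions applied:
Step 1: δ(q0, a) = (q1, a, R)
Step 2: δ(q1, b) = (qA, b, R)

The first 3 configurations are:
[q0]abb ⊢ a[q1]bb ⊢ ab[qA]b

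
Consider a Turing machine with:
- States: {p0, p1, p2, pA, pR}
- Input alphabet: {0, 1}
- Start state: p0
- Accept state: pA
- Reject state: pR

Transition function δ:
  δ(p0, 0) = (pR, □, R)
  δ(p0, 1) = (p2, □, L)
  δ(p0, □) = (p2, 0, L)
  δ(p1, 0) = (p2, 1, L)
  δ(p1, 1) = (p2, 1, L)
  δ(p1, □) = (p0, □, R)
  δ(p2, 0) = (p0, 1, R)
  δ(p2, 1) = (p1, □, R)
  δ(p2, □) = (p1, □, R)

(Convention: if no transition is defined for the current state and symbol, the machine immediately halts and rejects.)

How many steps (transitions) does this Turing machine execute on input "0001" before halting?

Execution trace:
Initial: [p0]0001
Step 1: δ(p0, 0) = (pR, □, R) → □[pR]001

The machine reaches the reject state pR and halts.

The machine executed 1 step before halting.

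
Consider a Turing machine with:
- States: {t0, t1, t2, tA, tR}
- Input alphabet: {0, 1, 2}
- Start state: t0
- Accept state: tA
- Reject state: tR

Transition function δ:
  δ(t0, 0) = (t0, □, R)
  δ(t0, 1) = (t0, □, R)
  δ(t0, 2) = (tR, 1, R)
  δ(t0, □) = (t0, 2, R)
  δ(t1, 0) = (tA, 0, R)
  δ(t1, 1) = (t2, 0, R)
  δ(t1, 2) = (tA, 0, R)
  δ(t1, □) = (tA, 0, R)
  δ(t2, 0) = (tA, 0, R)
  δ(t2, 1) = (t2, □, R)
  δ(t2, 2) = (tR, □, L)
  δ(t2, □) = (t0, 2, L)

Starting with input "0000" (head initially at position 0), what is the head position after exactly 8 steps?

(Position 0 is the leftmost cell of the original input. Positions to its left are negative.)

Execution trace (head position shown):
Step 0: [t0]0000  (head at position 0)
Step 1: move right → □[t0]000  (head at position 1)
Step 2: move right → □□[t0]00  (head at position 2)
Step 3: move right → □□□[t0]0  (head at position 3)
Step 4: move right → □□□□[t0]□  (head at position 4)
Step 5: move right → □□□□2[t0]□  (head at position 5)
Step 6: move right → □□□□22[t0]□  (head at position 6)
Step 7: move right → □□□□222[t0]□  (head at position 7)
Step 8: move right → □□□□2222[t0]□  (head at position 8)

After 8 steps, the head is at position 8.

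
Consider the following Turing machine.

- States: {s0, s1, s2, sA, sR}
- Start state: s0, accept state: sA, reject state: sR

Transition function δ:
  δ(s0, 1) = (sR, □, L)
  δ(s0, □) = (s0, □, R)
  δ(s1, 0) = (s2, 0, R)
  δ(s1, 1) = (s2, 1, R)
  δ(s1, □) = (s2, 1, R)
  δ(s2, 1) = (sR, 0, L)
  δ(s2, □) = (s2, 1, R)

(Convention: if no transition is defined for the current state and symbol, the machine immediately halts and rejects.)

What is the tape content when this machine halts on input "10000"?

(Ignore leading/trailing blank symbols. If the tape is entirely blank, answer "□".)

Execution trace:
Initial: [s0]10000
Step 1: δ(s0, 1) = (sR, □, L) → [sR]□□0000

The machine reaches the reject state sR and halts.

Final tape (ignoring leading/trailing blanks): 0000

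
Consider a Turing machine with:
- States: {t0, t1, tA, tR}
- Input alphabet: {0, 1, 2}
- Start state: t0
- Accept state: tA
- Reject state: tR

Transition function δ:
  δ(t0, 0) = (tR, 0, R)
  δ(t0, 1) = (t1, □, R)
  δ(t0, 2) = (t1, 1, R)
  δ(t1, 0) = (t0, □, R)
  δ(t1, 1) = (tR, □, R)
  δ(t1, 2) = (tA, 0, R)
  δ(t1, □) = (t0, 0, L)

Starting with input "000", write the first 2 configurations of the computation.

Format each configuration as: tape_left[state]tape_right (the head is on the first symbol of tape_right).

Transitions applied:
Step 1: δ(t0, 0) = (tR, 0, R)

The first 2 configurations are:
[t0]000 ⊢ 0[tR]00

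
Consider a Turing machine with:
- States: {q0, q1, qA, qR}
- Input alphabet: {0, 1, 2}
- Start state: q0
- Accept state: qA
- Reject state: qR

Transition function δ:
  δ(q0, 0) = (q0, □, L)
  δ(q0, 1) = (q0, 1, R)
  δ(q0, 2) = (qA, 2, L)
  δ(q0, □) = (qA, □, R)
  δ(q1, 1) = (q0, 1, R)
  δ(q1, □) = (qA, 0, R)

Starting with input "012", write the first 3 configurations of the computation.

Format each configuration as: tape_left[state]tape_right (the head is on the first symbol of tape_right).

Transitions applied:
Step 1: δ(q0, 0) = (q0, □, L)
Step 2: δ(q0, □) = (qA, □, R)

The first 3 configurations are:
[q0]012 ⊢ [q0]□□12 ⊢ □[qA]□12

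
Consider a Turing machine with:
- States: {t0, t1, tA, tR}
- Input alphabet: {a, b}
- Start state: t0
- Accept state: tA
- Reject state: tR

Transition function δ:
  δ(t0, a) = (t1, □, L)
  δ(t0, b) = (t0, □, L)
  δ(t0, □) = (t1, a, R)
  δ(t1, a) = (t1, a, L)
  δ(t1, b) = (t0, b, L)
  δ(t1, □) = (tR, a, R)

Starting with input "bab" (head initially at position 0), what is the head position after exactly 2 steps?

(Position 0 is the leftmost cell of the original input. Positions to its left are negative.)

Execution trace (head position shown):
Step 0: [t0]bab  (head at position 0)
Step 1: move left → [t0]□□ab  (head at position -1)
Step 2: move right → a[t1]□ab  (head at position 0)

After 2 steps, the head is at position 0.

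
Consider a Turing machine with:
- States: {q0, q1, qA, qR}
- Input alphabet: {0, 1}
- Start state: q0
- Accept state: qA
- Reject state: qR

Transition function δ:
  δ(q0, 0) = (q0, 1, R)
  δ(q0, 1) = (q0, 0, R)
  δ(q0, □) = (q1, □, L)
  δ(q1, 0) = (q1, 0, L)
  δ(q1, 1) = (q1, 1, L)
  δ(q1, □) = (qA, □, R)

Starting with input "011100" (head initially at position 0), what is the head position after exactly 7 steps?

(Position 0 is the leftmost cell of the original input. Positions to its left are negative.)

Execution trace (head position shown):
Step 0: [q0]011100  (head at position 0)
Step 1: move right → 1[q0]11100  (head at position 1)
Step 2: move right → 10[q0]1100  (head at position 2)
Step 3: move right → 100[q0]100  (head at position 3)
Step 4: move right → 1000[q0]00  (head at position 4)
Step 5: move right → 10001[q0]0  (head at position 5)
Step 6: move right → 100011[q0]□  (head at position 6)
Step 7: move left → 10001[q1]1□  (head at position 5)

After 7 steps, the head is at position 5.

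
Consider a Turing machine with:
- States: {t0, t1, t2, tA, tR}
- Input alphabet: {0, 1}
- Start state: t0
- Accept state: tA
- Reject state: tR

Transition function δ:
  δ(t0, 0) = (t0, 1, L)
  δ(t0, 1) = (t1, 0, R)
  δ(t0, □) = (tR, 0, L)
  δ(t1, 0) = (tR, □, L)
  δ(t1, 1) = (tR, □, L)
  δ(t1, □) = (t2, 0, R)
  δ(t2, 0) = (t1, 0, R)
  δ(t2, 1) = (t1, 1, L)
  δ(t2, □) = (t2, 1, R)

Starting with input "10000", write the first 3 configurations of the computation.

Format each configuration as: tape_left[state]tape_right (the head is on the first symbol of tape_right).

Transitions applied:
Step 1: δ(t0, 1) = (t1, 0, R)
Step 2: δ(t1, 0) = (tR, □, L)

The first 3 configurations are:
[t0]10000 ⊢ 0[t1]0000 ⊢ [tR]0□000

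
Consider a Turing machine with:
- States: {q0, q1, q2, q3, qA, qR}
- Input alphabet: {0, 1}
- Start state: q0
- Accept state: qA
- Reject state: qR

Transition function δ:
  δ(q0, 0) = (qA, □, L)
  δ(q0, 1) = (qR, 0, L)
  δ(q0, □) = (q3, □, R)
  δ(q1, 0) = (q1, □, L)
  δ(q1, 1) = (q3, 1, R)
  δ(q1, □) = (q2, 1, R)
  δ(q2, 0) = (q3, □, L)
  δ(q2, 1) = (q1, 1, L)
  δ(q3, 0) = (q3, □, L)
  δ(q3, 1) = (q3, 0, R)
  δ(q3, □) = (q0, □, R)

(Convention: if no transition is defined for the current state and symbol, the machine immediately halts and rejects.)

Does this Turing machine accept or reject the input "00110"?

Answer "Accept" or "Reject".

Execution trace:
Initial: [q0]00110
Step 1: δ(q0, 0) = (qA, □, L) → [qA]□□0110

The machine reaches the accept state qA and halts.

Answer: Accept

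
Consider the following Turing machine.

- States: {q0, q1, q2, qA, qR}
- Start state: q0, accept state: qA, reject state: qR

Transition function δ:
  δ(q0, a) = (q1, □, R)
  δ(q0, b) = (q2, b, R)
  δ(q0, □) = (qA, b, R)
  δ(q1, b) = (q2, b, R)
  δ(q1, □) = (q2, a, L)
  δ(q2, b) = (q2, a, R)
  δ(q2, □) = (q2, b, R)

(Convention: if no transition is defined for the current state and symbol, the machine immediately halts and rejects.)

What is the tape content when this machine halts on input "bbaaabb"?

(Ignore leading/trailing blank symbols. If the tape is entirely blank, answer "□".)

Execution trace:
Initial: [q0]bbaaabb
Step 1: δ(q0, b) = (q2, b, R) → b[q2]baaabb
Step 2: δ(q2, b) = (q2, a, R) → ba[q2]aaabb

No transition is defined for δ(q2, a). By convention the machine halts and rejects.

Final tape (ignoring leading/trailing blanks): baaaabb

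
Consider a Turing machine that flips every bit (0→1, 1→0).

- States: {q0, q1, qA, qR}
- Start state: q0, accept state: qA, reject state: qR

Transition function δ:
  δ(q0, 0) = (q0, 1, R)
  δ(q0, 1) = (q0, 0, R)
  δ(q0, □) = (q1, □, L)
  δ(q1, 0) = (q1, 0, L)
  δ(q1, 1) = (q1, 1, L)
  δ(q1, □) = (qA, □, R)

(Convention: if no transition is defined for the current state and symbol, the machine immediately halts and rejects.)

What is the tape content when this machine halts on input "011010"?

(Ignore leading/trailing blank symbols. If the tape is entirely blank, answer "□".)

Execution trace:
Initial: [q0]011010
Step 1: δ(q0, 0) = (q0, 1, R) → 1[q0]11010
Step 2: δ(q0, 1) = (q0, 0, R) → 10[q0]1010
Step 3: δ(q0, 1) = (q0, 0, R) → 100[q0]010
Step 4: δ(q0, 0) = (q0, 1, R) → 1001[q0]10
Step 5: δ(q0, 1) = (q0, 0, R) → 10010[q0]0
Step 6: δ(q0, 0) = (q0, 1, R) → 100101[q0]□
Step 7: δ(q0, □) = (q1, □, L) → 10010[q1]1□
Step 8: δ(q1, 1) = (q1, 1, L) → 1001[q1]01□
Step 9: δ(q1, 0) = (q1, 0, L) → 100[q1]101□
Step 10: δ(q1, 1) = (q1, 1, L) → 10[q1]0101□
Step 11: δ(q1, 0) = (q1, 0, L) → 1[q1]00101□
Step 12: δ(q1, 0) = (q1, 0, L) → [q1]100101□
Step 13: δ(q1, 1) = (q1, 1, L) → [q1]□100101□
Step 14: δ(q1, □) = (qA, □, R) → □[qA]100101□

The machine reaches the accept state qA and halts.

Final tape (ignoring leading/trailing blanks): 100101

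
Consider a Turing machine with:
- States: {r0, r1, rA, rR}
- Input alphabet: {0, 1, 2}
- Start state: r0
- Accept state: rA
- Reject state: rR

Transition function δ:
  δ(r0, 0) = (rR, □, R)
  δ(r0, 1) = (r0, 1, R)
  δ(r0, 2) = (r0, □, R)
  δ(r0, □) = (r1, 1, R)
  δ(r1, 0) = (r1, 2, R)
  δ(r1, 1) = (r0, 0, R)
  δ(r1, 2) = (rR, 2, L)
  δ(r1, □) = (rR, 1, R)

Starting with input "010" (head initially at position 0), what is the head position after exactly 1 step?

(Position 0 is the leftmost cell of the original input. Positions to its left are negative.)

Execution trace (head position shown):
Step 0: [r0]010  (head at position 0)
Step 1: move right → □[rR]10  (head at position 1)

After 1 step, the head is at position 1.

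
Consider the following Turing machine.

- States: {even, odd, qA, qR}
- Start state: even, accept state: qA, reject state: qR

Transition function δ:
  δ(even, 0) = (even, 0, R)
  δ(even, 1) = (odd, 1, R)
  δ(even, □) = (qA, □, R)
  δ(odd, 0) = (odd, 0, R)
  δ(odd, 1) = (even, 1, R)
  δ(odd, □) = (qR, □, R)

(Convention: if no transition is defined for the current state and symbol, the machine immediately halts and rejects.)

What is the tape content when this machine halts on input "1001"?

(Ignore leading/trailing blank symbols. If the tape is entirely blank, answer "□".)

Execution trace:
Initial: [even]1001
Step 1: δ(even, 1) = (odd, 1, R) → 1[odd]001
Step 2: δ(odd, 0) = (odd, 0, R) → 10[odd]01
Step 3: δ(odd, 0) = (odd, 0, R) → 100[odd]1
Step 4: δ(odd, 1) = (even, 1, R) → 1001[even]□
Step 5: δ(even, □) = (qA, □, R) → 1001□[qA]□

The machine reaches the accept state qA and halts.

Final tape (ignoring leading/trailing blanks): 1001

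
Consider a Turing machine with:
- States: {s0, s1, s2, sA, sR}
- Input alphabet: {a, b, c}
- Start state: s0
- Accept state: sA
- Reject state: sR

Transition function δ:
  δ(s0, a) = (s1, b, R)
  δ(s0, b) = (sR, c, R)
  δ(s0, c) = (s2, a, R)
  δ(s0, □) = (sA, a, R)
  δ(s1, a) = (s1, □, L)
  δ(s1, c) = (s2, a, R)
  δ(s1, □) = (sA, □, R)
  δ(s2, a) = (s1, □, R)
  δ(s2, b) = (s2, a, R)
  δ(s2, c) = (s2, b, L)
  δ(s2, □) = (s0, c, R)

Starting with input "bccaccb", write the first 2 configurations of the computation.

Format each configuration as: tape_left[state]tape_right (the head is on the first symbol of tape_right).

Transitions applied:
Step 1: δ(s0, b) = (sR, c, R)

The first 2 configurations are:
[s0]bccaccb ⊢ c[sR]ccaccb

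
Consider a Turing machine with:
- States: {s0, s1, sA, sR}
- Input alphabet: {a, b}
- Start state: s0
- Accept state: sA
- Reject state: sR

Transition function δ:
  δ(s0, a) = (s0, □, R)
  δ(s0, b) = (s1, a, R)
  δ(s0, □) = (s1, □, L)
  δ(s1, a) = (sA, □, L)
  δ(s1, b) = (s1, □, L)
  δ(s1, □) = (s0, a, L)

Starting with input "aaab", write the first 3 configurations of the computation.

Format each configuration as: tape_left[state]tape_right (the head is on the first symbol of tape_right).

Transitions applied:
Step 1: δ(s0, a) = (s0, □, R)
Step 2: δ(s0, a) = (s0, □, R)

The first 3 configurations are:
[s0]aaab ⊢ □[s0]aab ⊢ □□[s0]ab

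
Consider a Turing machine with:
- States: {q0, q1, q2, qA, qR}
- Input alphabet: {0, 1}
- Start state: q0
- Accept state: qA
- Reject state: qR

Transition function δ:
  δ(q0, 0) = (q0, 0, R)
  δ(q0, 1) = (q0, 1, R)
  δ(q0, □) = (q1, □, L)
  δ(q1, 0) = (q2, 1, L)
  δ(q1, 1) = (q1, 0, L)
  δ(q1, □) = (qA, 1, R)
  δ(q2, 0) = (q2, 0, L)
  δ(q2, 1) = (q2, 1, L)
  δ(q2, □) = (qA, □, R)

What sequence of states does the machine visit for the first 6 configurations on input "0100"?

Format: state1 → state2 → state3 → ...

Execution trace:
Initial: [q0]0100
Step 1: δ(q0, 0) = (q0, 0, R) → 0[q0]100
Step 2: δ(q0, 1) = (q0, 1, R) → 01[q0]00
Step 3: δ(q0, 0) = (q0, 0, R) → 010[q0]0
Step 4: δ(q0, 0) = (q0, 0, R) → 0100[q0]□
Step 5: δ(q0, □) = (q1, □, L) → 010[q1]0□

State sequence: q0 → q0 → q0 → q0 → q0 → q1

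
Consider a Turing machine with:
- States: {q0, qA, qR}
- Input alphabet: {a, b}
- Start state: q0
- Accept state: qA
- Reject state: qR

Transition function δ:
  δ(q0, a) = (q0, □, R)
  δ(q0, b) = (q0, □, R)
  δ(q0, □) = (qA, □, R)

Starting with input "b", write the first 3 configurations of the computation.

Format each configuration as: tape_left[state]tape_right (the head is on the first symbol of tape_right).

Transitions applied:
Step 1: δ(q0, b) = (q0, □, R)
Step 2: δ(q0, □) = (qA, □, R)

The first 3 configurations are:
[q0]b ⊢ □[q0]□ ⊢ □□[qA]□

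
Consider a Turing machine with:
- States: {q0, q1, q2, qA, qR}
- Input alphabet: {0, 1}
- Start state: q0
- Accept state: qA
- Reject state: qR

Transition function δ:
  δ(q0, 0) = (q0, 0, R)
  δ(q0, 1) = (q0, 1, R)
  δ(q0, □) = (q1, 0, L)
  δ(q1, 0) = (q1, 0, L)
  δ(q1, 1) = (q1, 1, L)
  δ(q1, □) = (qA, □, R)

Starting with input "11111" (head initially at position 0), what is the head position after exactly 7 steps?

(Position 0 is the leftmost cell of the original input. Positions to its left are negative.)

Execution trace (head position shown):
Step 0: [q0]11111  (head at position 0)
Step 1: move right → 1[q0]1111  (head at position 1)
Step 2: move right → 11[q0]111  (head at position 2)
Step 3: move right → 111[q0]11  (head at position 3)
Step 4: move right → 1111[q0]1  (head at position 4)
Step 5: move right → 11111[q0]□  (head at position 5)
Step 6: move left → 1111[q1]10  (head at position 4)
Step 7: move left → 111[q1]110  (head at position 3)

After 7 steps, the head is at position 3.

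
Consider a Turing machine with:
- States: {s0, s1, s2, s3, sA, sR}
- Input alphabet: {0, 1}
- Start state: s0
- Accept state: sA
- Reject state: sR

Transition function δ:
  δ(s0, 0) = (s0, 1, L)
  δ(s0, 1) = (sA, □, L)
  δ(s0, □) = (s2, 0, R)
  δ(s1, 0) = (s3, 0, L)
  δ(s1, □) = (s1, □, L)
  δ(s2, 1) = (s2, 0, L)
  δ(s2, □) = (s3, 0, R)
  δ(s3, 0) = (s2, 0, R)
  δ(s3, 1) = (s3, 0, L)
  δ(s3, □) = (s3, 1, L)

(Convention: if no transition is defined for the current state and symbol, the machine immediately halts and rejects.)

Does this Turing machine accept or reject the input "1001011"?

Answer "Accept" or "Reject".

Execution trace:
Initial: [s0]1001011
Step 1: δ(s0, 1) = (sA, □, L) → [sA]□□001011

The machine reaches the accept state sA and halts.

Answer: Accept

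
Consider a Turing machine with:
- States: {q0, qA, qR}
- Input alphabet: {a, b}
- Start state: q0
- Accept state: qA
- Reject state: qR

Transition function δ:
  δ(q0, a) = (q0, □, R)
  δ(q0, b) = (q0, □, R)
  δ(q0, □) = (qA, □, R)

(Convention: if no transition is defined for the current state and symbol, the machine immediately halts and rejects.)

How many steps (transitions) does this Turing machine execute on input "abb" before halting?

Execution trace:
Initial: [q0]abb
Step 1: δ(q0, a) = (q0, □, R) → □[q0]bb
Step 2: δ(q0, b) = (q0, □, R) → □□[q0]b
Step 3: δ(q0, b) = (q0, □, R) → □□□[q0]□
Step 4: δ(q0, □) = (qA, □, R) → □□□□[qA]□

The machine reaches the accept state qA and halts.

The machine executed 4 steps before halting.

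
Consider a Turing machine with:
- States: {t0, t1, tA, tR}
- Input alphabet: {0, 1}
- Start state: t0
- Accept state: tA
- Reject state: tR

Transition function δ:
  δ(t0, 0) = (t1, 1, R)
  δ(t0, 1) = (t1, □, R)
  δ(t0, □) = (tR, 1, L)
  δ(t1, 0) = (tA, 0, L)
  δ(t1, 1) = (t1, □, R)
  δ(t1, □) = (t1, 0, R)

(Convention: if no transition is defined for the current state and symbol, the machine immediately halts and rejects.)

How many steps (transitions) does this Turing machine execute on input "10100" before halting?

Execution trace:
Initial: [t0]10100
Step 1: δ(t0, 1) = (t1, □, R) → □[t1]0100
Step 2: δ(t1, 0) = (tA, 0, L) → [tA]□0100

The machine reaches the accept state tA and halts.

The machine executed 2 steps before halting.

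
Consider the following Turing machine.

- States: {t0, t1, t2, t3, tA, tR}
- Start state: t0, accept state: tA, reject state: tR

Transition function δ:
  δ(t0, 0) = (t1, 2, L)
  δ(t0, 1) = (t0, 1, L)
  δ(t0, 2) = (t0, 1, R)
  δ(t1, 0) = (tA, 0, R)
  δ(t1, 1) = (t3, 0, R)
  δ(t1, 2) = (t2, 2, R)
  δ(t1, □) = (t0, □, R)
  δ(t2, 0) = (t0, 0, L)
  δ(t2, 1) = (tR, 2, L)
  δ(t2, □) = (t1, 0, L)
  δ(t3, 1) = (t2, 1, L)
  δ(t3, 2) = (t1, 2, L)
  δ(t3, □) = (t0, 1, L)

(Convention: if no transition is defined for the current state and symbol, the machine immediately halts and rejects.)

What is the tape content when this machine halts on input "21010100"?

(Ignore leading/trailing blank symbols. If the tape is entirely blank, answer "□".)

Execution trace:
Initial: [t0]21010100
Step 1: δ(t0, 2) = (t0, 1, R) → 1[t0]1010100
Step 2: δ(t0, 1) = (t0, 1, L) → [t0]11010100
Step 3: δ(t0, 1) = (t0, 1, L) → [t0]□11010100

No transition is defined for δ(t0, □). By convention the machine halts and rejects.

Final tape (ignoring leading/trailing blanks): 11010100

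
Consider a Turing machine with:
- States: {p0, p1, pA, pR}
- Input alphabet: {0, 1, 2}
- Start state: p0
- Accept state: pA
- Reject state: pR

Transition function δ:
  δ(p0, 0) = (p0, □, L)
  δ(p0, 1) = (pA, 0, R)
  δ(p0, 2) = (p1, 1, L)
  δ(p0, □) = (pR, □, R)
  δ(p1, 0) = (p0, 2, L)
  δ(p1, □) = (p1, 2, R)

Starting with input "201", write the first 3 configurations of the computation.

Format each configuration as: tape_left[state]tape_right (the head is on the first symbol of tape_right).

Transitions applied:
Step 1: δ(p0, 2) = (p1, 1, L)
Step 2: δ(p1, □) = (p1, 2, R)

The first 3 configurations are:
[p0]201 ⊢ [p1]□101 ⊢ 2[p1]101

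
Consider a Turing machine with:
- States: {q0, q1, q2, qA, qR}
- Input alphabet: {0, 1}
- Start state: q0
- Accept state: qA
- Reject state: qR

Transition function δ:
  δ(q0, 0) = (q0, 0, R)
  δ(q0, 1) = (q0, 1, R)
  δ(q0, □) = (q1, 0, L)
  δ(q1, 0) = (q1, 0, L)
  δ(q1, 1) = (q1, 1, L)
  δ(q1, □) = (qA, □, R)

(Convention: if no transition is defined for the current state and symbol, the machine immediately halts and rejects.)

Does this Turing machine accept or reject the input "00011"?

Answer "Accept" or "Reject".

Execution trace:
Initial: [q0]00011
Step 1: δ(q0, 0) = (q0, 0, R) → 0[q0]0011
Step 2: δ(q0, 0) = (q0, 0, R) → 00[q0]011
Step 3: δ(q0, 0) = (q0, 0, R) → 000[q0]11
Step 4: δ(q0, 1) = (q0, 1, R) → 0001[q0]1
Step 5: δ(q0, 1) = (q0, 1, R) → 00011[q0]□
Step 6: δ(q0, □) = (q1, 0, L) → 0001[q1]10
Step 7: δ(q1, 1) = (q1, 1, L) → 000[q1]110
Step 8: δ(q1, 1) = (q1, 1, L) → 00[q1]0110
Step 9: δ(q1, 0) = (q1, 0, L) → 0[q1]00110
Step 10: δ(q1, 0) = (q1, 0, L) → [q1]000110
Step 11: δ(q1, 0) = (q1, 0, L) → [q1]□000110
Step 12: δ(q1, □) = (qA, □, R) → □[qA]000110

The machine reaches the accept state qA and halts.

Answer: Accept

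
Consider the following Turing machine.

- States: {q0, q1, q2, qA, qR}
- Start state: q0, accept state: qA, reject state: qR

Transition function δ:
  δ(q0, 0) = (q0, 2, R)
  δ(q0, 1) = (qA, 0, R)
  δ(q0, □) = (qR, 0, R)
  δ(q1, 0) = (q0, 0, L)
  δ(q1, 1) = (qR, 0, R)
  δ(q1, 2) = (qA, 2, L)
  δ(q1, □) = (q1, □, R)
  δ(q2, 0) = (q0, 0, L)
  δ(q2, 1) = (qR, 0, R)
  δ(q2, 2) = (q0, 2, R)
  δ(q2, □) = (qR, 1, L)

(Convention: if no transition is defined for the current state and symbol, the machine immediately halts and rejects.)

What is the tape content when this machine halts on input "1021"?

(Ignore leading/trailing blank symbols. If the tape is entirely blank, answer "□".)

Execution trace:
Initial: [q0]1021
Step 1: δ(q0, 1) = (qA, 0, R) → 0[qA]021

The machine reaches the accept state qA and halts.

Final tape (ignoring leading/trailing blanks): 0021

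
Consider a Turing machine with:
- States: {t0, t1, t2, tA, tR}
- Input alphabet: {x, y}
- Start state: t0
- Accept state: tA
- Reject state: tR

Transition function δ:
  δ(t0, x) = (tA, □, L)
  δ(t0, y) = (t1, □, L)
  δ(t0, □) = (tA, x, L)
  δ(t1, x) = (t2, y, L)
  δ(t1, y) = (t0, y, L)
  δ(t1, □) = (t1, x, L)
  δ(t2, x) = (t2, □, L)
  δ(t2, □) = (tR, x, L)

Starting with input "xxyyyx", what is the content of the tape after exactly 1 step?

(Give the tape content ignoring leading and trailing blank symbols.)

Execution trace:
Initial: [t0]xxyyyx
Step 1: δ(t0, x) = (tA, □, L) → [tA]□□xyyyx

The machine reaches the accept state tA and halts.

After 1 step, the tape (ignoring leading/trailing blanks) is: xyyyx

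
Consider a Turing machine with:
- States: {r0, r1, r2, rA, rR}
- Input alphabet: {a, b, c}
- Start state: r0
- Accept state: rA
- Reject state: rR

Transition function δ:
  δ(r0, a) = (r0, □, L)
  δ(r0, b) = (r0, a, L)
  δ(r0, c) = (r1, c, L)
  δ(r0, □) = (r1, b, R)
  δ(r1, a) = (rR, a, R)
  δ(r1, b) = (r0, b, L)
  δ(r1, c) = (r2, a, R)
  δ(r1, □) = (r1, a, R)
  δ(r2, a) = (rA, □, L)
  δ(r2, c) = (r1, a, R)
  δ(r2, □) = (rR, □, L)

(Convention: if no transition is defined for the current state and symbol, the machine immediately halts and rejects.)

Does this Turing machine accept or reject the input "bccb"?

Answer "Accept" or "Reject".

Execution trace:
Initial: [r0]bccb
Step 1: δ(r0, b) = (r0, a, L) → [r0]□accb
Step 2: δ(r0, □) = (r1, b, R) → b[r1]accb
Step 3: δ(r1, a) = (rR, a, R) → ba[rR]ccb

The machine reaches the reject state rR and halts.

Answer: Reject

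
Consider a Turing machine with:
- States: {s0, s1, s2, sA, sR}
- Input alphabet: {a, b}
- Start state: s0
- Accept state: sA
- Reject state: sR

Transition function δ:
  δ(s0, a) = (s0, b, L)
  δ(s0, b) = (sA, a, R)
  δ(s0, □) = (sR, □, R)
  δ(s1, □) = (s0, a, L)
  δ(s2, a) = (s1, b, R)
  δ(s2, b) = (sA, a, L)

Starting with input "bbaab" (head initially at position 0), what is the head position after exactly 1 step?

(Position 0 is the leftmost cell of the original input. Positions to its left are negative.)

Execution trace (head position shown):
Step 0: [s0]bbaab  (head at position 0)
Step 1: move right → a[sA]baab  (head at position 1)

After 1 step, the head is at position 1.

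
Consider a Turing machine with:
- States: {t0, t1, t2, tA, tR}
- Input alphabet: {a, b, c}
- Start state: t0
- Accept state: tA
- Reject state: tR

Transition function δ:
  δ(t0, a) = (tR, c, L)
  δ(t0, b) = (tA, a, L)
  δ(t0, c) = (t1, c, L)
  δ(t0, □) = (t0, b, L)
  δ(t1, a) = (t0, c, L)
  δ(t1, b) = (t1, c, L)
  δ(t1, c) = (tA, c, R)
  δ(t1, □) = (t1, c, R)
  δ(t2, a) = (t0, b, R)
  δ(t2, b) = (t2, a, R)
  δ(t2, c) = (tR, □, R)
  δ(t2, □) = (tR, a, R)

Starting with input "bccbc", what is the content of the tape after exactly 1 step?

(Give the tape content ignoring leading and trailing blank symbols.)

Execution trace:
Initial: [t0]bccbc
Step 1: δ(t0, b) = (tA, a, L) → [tA]□accbc

The machine reaches the accept state tA and halts.

After 1 step, the tape (ignoring leading/trailing blanks) is: accbc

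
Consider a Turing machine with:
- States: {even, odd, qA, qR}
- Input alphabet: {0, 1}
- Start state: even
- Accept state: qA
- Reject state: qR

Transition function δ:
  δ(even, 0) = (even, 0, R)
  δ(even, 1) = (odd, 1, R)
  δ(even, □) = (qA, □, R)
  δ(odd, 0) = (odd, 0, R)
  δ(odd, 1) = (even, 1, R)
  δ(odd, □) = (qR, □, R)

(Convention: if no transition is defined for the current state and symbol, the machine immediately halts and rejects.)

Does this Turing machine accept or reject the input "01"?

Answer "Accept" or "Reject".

Execution trace:
Initial: [even]01
Step 1: δ(even, 0) = (even, 0, R) → 0[even]1
Step 2: δ(even, 1) = (odd, 1, R) → 01[odd]□
Step 3: δ(odd, □) = (qR, □, R) → 01□[qR]□

The machine reaches the reject state qR and halts.

Answer: Reject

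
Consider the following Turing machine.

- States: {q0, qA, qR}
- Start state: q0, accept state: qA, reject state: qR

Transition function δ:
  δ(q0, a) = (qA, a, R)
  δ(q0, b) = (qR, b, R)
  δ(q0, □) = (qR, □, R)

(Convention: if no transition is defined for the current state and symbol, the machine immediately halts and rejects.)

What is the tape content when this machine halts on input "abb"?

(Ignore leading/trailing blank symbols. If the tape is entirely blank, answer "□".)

Execution trace:
Initial: [q0]abb
Step 1: δ(q0, a) = (qA, a, R) → a[qA]bb

The machine reaches the accept state qA and halts.

Final tape (ignoring leading/trailing blanks): abb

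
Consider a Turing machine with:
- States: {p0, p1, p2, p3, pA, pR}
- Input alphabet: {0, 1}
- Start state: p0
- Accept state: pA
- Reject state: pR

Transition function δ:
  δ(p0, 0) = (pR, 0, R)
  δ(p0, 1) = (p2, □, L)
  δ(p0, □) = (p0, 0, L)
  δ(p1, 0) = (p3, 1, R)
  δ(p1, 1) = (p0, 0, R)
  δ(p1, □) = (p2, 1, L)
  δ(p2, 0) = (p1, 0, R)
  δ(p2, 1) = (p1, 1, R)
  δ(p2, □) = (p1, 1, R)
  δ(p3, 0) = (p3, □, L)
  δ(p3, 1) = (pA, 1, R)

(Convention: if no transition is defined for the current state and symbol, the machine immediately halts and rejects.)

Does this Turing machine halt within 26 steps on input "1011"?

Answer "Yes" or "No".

Execution trace:
Initial: [p0]1011
Step 1: δ(p0, 1) = (p2, □, L) → [p2]□□011
Step 2: δ(p2, □) = (p1, 1, R) → 1[p1]□011
Step 3: δ(p1, □) = (p2, 1, L) → [p2]11011
Step 4: δ(p2, 1) = (p1, 1, R) → 1[p1]1011
Step 5: δ(p1, 1) = (p0, 0, R) → 10[p0]011
Step 6: δ(p0, 0) = (pR, 0, R) → 100[pR]11

The machine reaches the reject state pR and halts.
The machine halted after 6 steps (within the 26-step bound).

Answer: Yes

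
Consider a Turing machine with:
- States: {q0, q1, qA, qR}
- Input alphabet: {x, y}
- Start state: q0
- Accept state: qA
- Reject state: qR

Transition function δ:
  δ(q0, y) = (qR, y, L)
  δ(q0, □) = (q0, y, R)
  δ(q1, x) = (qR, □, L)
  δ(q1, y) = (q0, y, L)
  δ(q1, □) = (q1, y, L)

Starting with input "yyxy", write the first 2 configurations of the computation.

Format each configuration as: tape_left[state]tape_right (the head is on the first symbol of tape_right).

Transitions applied:
Step 1: δ(q0, y) = (qR, y, L)

The first 2 configurations are:
[q0]yyxy ⊢ [qR]□yyxy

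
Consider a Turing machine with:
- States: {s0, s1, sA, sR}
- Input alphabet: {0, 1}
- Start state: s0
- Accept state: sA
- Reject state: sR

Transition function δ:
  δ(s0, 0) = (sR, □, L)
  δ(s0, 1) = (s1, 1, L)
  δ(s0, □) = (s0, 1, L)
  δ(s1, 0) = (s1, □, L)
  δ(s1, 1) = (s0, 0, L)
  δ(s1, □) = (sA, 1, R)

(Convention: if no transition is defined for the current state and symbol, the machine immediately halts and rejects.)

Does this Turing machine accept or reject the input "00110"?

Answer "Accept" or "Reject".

Execution trace:
Initial: [s0]00110
Step 1: δ(s0, 0) = (sR, □, L) → [sR]□□0110

The machine reaches the reject state sR and halts.

Answer: Reject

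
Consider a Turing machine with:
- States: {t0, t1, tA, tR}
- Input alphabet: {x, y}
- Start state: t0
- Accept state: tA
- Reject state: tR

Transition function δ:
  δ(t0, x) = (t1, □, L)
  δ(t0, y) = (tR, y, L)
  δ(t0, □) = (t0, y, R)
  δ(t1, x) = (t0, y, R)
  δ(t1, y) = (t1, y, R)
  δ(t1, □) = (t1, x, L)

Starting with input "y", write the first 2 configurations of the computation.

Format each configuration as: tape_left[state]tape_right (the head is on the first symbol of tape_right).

Transitions applied:
Step 1: δ(t0, y) = (tR, y, L)

The first 2 configurations are:
[t0]y ⊢ [tR]□y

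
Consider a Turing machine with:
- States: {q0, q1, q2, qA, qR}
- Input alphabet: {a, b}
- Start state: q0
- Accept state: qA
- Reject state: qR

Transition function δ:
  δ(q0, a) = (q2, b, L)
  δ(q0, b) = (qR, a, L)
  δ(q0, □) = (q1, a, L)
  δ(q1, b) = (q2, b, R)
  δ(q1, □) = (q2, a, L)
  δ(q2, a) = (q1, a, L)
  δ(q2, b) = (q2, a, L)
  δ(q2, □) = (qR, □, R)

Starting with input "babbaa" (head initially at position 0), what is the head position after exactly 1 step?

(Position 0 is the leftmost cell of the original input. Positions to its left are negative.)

Execution trace (head position shown):
Step 0: [q0]babbaa  (head at position 0)
Step 1: move left → [qR]□aabbaa  (head at position -1)

After 1 step, the head is at position -1.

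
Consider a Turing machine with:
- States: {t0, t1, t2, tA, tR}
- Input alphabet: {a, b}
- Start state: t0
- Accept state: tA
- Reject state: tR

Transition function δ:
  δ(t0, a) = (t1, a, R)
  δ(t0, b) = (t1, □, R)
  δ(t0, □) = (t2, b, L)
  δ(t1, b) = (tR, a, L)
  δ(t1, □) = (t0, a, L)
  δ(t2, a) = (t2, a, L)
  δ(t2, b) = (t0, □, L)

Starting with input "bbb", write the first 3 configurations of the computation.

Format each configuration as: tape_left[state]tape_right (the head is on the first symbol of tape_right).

Transitions applied:
Step 1: δ(t0, b) = (t1, □, R)
Step 2: δ(t1, b) = (tR, a, L)

The first 3 configurations are:
[t0]bbb ⊢ □[t1]bb ⊢ [tR]□ab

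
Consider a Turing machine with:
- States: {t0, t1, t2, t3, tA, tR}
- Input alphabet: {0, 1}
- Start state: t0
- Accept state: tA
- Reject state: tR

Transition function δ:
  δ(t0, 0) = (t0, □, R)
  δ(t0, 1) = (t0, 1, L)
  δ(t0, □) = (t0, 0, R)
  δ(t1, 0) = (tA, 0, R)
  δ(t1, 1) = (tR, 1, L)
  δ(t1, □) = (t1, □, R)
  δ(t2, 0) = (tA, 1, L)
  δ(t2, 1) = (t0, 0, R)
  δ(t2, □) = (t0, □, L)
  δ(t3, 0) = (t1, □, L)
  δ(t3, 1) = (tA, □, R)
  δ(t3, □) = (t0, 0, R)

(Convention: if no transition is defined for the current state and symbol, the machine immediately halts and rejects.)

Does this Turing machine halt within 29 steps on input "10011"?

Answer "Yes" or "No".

Execution trace:
Initial: [t0]10011
Step 1: δ(t0, 1) = (t0, 1, L) → [t0]□10011
Step 2: δ(t0, □) = (t0, 0, R) → 0[t0]10011
Step 3: δ(t0, 1) = (t0, 1, L) → [t0]010011
Step 4: δ(t0, 0) = (t0, □, R) → □[t0]10011
Step 5: δ(t0, 1) = (t0, 1, L) → [t0]□10011
Step 6: δ(t0, □) = (t0, 0, R) → 0[t0]10011
Step 7: δ(t0, 1) = (t0, 1, L) → [t0]010011
Step 8: δ(t0, 0) = (t0, □, R) → □[t0]10011
Step 9: δ(t0, 1) = (t0, 1, L) → [t0]□10011
Step 10: δ(t0, □) = (t0, 0, R) → 0[t0]10011
Step 11: δ(t0, 1) = (t0, 1, L) → [t0]010011
Step 12: δ(t0, 0) = (t0, □, R) → □[t0]10011
Step 13: δ(t0, 1) = (t0, 1, L) → [t0]□10011
Step 14: δ(t0, □) = (t0, 0, R) → 0[t0]10011
Step 15: δ(t0, 1) = (t0, 1, L) → [t0]010011
Step 16: δ(t0, 0) = (t0, □, R) → □[t0]10011
Step 17: δ(t0, 1) = (t0, 1, L) → [t0]□10011
Step 18: δ(t0, □) = (t0, 0, R) → 0[t0]10011
Step 19: δ(t0, 1) = (t0, 1, L) → [t0]010011
Step 20: δ(t0, 0) = (t0, □, R) → □[t0]10011
Step 21: δ(t0, 1) = (t0, 1, L) → [t0]□10011
Step 22: δ(t0, □) = (t0, 0, R) → 0[t0]10011
Step 23: δ(t0, 1) = (t0, 1, L) → [t0]010011
Step 24: δ(t0, 0) = (t0, □, R) → □[t0]10011
Step 25: δ(t0, 1) = (t0, 1, L) → [t0]□10011
Step 26: δ(t0, □) = (t0, 0, R) → 0[t0]10011
Step 27: δ(t0, 1) = (t0, 1, L) → [t0]010011
Step 28: δ(t0, 0) = (t0, □, R) → □[t0]10011
Step 29: δ(t0, 1) = (t0, 1, L) → [t0]□10011

The machine has not reached a halting state after 29 steps.
The machine did not halt within the 29-step bound.

Answer: No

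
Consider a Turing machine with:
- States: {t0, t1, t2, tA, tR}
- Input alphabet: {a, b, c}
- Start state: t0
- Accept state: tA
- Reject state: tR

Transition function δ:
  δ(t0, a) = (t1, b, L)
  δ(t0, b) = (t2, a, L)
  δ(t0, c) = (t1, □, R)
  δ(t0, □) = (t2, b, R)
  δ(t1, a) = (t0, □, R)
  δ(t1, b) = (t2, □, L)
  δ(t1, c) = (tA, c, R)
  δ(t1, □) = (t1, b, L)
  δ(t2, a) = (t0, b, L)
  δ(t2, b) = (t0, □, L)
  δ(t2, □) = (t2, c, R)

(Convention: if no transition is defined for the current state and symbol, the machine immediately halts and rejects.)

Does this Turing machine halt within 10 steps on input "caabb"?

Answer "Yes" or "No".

Execution trace:
Initial: [t0]caabb
Step 1: δ(t0, c) = (t1, □, R) → □[t1]aabb
Step 2: δ(t1, a) = (t0, □, R) → □□[t0]abb
Step 3: δ(t0, a) = (t1, b, L) → □[t1]□bbb
Step 4: δ(t1, □) = (t1, b, L) → [t1]□bbbb
Step 5: δ(t1, □) = (t1, b, L) → [t1]□bbbbb
Step 6: δ(t1, □) = (t1, b, L) → [t1]□bbbbbb
Step 7: δ(t1, □) = (t1, b, L) → [t1]□bbbbbbb
Step 8: δ(t1, □) = (t1, b, L) → [t1]□bbbbbbbb
Step 9: δ(t1, □) = (t1, b, L) → [t1]□bbbbbbbbb
Step 10: δ(t1, □) = (t1, b, L) → [t1]□bbbbbbbbbb

The machine has not reached a halting state after 10 steps.
The machine did not halt within the 10-step bound.

Answer: No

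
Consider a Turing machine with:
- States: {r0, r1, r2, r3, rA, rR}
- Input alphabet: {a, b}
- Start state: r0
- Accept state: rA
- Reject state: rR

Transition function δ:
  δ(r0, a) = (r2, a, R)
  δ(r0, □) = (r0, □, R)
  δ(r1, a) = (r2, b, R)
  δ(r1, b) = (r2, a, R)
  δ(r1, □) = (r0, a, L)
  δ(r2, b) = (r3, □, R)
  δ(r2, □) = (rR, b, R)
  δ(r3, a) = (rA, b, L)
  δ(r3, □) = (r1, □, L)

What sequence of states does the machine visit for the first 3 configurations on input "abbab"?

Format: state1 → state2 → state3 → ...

Execution trace:
Initial: [r0]abbab
Step 1: δ(r0, a) = (r2, a, R) → a[r2]bbab
Step 2: δ(r2, b) = (r3, □, R) → a□[r3]bab

No transition is defined for δ(r3, b). By convention the machine halts and rejects.

State sequence: r0 → r2 → r3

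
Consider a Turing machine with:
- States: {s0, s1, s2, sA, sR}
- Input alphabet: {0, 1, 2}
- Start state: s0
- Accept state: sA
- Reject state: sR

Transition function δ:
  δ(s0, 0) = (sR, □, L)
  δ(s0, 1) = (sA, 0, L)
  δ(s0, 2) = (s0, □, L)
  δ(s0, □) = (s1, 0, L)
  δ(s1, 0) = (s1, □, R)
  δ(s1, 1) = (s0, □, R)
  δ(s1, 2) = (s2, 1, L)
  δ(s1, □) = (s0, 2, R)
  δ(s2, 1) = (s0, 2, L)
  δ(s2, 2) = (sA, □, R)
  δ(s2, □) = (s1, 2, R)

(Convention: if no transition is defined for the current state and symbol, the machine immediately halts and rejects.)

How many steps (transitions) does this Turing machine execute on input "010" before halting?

Execution trace:
Initial: [s0]010
Step 1: δ(s0, 0) = (sR, □, L) → [sR]□□10

The machine reaches the reject state sR and halts.

The machine executed 1 step before halting.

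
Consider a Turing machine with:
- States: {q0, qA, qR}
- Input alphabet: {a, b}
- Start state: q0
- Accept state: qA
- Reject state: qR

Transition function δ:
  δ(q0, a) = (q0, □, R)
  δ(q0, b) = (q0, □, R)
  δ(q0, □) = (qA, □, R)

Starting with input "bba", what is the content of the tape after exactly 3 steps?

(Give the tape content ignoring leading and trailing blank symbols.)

Execution trace:
Initial: [q0]bba
Step 1: δ(q0, b) = (q0, □, R) → □[q0]ba
Step 2: δ(q0, b) = (q0, □, R) → □□[q0]a
Step 3: δ(q0, a) = (q0, □, R) → □□□[q0]□

After 3 steps, the tape (ignoring leading/trailing blanks) is: □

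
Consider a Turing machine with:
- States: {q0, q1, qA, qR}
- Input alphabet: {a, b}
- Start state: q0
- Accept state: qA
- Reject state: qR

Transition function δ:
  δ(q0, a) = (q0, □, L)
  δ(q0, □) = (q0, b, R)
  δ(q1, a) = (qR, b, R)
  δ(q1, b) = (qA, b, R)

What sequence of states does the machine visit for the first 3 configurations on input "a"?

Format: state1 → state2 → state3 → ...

Execution trace:
Initial: [q0]a
Step 1: δ(q0, a) = (q0, □, L) → [q0]□□
Step 2: δ(q0, □) = (q0, b, R) → b[q0]□

State sequence: q0 → q0 → q0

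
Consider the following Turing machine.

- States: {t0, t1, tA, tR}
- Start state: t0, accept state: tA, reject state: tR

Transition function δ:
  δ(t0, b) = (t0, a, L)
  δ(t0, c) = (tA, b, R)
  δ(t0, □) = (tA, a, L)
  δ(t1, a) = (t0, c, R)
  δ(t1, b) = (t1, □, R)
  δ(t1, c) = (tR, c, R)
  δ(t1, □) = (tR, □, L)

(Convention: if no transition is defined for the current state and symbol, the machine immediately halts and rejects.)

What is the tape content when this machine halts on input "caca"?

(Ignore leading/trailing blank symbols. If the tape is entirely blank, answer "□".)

Execution trace:
Initial: [t0]caca
Step 1: δ(t0, c) = (tA, b, R) → b[tA]aca

The machine reaches the accept state tA and halts.

Final tape (ignoring leading/trailing blanks): baca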